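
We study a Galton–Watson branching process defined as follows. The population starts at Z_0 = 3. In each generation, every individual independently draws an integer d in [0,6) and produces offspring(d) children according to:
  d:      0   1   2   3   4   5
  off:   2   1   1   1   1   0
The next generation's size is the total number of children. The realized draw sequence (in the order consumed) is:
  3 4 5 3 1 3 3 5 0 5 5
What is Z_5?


gen 0: Z_0=3, draws=[3, 4, 5], offspring=[1, 1, 0], Z_1=2
gen 1: Z_1=2, draws=[3, 1], offspring=[1, 1], Z_2=2
gen 2: Z_2=2, draws=[3, 3], offspring=[1, 1], Z_3=2
gen 3: Z_3=2, draws=[5, 0], offspring=[0, 2], Z_4=2
gen 4: Z_4=2, draws=[5, 5], offspring=[0, 0], Z_5=0

0


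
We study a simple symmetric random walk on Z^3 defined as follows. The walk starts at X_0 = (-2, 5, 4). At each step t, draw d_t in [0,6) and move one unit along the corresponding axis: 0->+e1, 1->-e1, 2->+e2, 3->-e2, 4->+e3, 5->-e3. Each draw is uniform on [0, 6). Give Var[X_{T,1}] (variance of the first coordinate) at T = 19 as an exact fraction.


Outcome values over d=0..5: [1, -1, 0, 0, 0, 0]
Σy = 0, Σy² = 2, M = 6
μ = 0/6 = 0,  σ² = 2/6 − (0)² = 1/3
Independent increments: Var[X_19] = 19·σ² = 19·(1/3) = 19/3

19/3


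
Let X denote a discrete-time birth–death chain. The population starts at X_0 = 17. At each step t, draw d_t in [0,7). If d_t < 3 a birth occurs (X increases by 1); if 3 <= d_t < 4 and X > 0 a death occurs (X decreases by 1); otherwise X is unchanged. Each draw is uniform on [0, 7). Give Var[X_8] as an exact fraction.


192/49

X can drop by at most 1 per step and X_0 = 17 > T = 8, so X_t >= 17 − t >= 9 > 0 for every t <= 8: the floor at 0 (the 'and X > 0' condition) never binds. Hence X_8 = X_0 + Σ_{t<8} Y_t with i.i.d. increments Y_t = y(d_t) ∈ {+1, −1, 0}.
Outcome values over d=0..6: [1, 1, 1, -1, 0, 0, 0]
Σy = 2, Σy² = 4, M = 7
μ = 2/7 = 2/7,  σ² = 4/7 − (2/7)² = 24/49
Independent increments: Var[X_8] = 8·σ² = 8·(24/49) = 192/49


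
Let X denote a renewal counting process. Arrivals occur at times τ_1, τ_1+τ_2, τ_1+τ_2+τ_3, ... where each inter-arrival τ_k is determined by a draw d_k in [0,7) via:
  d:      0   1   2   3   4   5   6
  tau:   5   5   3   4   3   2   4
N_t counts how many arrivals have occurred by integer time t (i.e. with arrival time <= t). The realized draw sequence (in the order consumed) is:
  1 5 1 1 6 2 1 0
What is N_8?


2

draw d_1=1: τ_1=5, arrival time A_1=5
draw d_2=5: τ_2=2, arrival time A_2=7
draw d_3=1: τ_3=5, arrival time A_3=12
draw d_4=1: τ_4=5, arrival time A_4=17
draw d_5=6: τ_5=4, arrival time A_5=21
draw d_6=2: τ_6=3, arrival time A_6=24
draw d_7=1: τ_7=5, arrival time A_7=29
draw d_8=0: τ_8=5, arrival time A_8=34
N_t over t=0..8: 0:0 1:0 2:0 3:0 4:0 5:1 6:1 7:2 8:2


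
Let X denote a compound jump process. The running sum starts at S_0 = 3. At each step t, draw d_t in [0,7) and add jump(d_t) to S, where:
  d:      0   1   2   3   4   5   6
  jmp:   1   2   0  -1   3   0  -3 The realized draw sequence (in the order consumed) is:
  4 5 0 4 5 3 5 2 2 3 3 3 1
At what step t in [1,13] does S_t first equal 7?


3

t=0: S=3, d=4, jump=3, S_1=6
t=1: S=6, d=5, jump=0, S_2=6
t=2: S=6, d=0, jump=1, S_3=7
t=3: S=7, d=4, jump=3, S_4=10
t=4: S=10, d=5, jump=0, S_5=10
t=5: S=10, d=3, jump=-1, S_6=9
t=6: S=9, d=5, jump=0, S_7=9
t=7: S=9, d=2, jump=0, S_8=9
t=8: S=9, d=2, jump=0, S_9=9
t=9: S=9, d=3, jump=-1, S_10=8
t=10: S=8, d=3, jump=-1, S_11=7
t=11: S=7, d=3, jump=-1, S_12=6
t=12: S=6, d=1, jump=2, S_13=8


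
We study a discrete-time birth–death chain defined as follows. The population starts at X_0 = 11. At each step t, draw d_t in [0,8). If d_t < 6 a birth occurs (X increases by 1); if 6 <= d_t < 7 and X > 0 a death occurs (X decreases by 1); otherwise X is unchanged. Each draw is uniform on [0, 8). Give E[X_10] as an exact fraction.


69/4

X can drop by at most 1 per step and X_0 = 11 > T = 10, so X_t >= 11 − t >= 1 > 0 for every t <= 10: the floor at 0 (the 'and X > 0' condition) never binds. Hence X_10 = X_0 + Σ_{t<10} Y_t with i.i.d. increments Y_t = y(d_t) ∈ {+1, −1, 0}.
Outcome values over d=0..7: [1, 1, 1, 1, 1, 1, -1, 0]
Σy = 5, Σy² = 7, M = 8
μ = 5/8 = 5/8,  σ² = 7/8 − (5/8)² = 31/64
E[X_10] = 11 + 10·(5/8) = 69/4


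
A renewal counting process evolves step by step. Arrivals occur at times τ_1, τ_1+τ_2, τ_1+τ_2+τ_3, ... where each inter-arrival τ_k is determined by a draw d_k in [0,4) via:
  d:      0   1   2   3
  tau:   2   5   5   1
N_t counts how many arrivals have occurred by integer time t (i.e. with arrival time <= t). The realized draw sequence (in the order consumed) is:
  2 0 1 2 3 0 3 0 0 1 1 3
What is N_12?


3

draw d_1=2: τ_1=5, arrival time A_1=5
draw d_2=0: τ_2=2, arrival time A_2=7
draw d_3=1: τ_3=5, arrival time A_3=12
draw d_4=2: τ_4=5, arrival time A_4=17
draw d_5=3: τ_5=1, arrival time A_5=18
draw d_6=0: τ_6=2, arrival time A_6=20
draw d_7=3: τ_7=1, arrival time A_7=21
draw d_8=0: τ_8=2, arrival time A_8=23
draw d_9=0: τ_9=2, arrival time A_9=25
draw d_10=1: τ_10=5, arrival time A_10=30
draw d_11=1: τ_11=5, arrival time A_11=35
draw d_12=3: τ_12=1, arrival time A_12=36
N_t over t=0..12: 0:0 1:0 2:0 3:0 4:0 5:1 6:1 7:2 8:2 9:2 10:2 11:2 12:3


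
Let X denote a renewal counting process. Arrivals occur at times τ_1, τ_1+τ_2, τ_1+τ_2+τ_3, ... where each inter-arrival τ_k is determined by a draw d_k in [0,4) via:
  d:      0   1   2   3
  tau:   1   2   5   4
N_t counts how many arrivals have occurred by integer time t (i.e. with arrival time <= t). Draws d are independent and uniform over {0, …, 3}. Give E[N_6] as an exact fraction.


Inter-arrival values over d=0..3: [1, 2, 5, 4]
Each d has probability 1/4, so the pmf of τ is: f(1) = 1/4, f(2) = 1/4, f(4) = 1/4, f(5) = 1/4
Renewal equation for m(n) = E[N_n]: condition on τ_1 = k (if k <= n, one arrival plus a fresh copy on the remaining n−k steps): m(n) = F(n) + Σ_{k<=n} f(k)·m(n−k), where F(n) = P(τ <= n) and m(0) = 0
m(1) = F(1) = 1/4
m(2) = F(2) + f(1)·m(1) = 1/2 + 1/4·1/4 = 9/16
m(3) = F(3) + f(1)·m(2) + f(2)·m(1) = 1/2 + 1/4·9/16 + 1/4·1/4 = 45/64
m(4) = F(4) + f(1)·m(3) + f(2)·m(2) = 3/4 + 1/4·45/64 + 1/4·9/16 = 273/256
m(5) = F(5) + f(1)·m(4) + f(2)·m(3) + f(4)·m(1) = 1 + 1/4·273/256 + 1/4·45/64 + 1/4·1/4 = 1541/1024
m(6) = F(6) + f(1)·m(5) + f(2)·m(4) + f(4)·m(2) + f(5)·m(1) = 1 + 1/4·1541/1024 + 1/4·273/256 + 1/4·9/16 + 1/4·1/4 = 7561/4096
E[N_6] = m(6) = 7561/4096

7561/4096


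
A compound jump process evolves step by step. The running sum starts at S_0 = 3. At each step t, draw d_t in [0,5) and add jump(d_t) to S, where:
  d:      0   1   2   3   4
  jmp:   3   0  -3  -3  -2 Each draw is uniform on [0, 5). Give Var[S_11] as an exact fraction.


Outcome values over d=0..4: [3, 0, -3, -3, -2]
Σy = -5, Σy² = 31, M = 5
μ = -5/5 = -1,  σ² = 31/5 − (-1)² = 26/5
Independent increments: Var[S_11] = 11·σ² = 11·(26/5) = 286/5

286/5


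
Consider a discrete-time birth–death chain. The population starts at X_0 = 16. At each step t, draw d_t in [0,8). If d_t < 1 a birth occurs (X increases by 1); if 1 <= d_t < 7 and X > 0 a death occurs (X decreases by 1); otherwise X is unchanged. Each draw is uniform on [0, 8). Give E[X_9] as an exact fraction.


X can drop by at most 1 per step and X_0 = 16 > T = 9, so X_t >= 16 − t >= 7 > 0 for every t <= 9: the floor at 0 (the 'and X > 0' condition) never binds. Hence X_9 = X_0 + Σ_{t<9} Y_t with i.i.d. increments Y_t = y(d_t) ∈ {+1, −1, 0}.
Outcome values over d=0..7: [1, -1, -1, -1, -1, -1, -1, 0]
Σy = -5, Σy² = 7, M = 8
μ = -5/8 = -5/8,  σ² = 7/8 − (-5/8)² = 31/64
E[X_9] = 16 + 9·(-5/8) = 83/8

83/8


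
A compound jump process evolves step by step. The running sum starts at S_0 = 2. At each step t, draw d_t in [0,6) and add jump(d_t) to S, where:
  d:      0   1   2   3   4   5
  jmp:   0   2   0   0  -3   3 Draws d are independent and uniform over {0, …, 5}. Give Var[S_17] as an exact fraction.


544/9

Outcome values over d=0..5: [0, 2, 0, 0, -3, 3]
Σy = 2, Σy² = 22, M = 6
μ = 2/6 = 1/3,  σ² = 22/6 − (1/3)² = 32/9
Independent increments: Var[S_17] = 17·σ² = 17·(32/9) = 544/9


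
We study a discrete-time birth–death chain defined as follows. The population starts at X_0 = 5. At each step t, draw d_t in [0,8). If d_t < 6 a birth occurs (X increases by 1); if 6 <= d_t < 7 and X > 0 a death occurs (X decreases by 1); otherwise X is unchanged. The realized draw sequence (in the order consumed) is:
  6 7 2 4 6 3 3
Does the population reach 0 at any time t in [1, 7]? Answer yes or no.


t=0: X=5, d=6 → death, X_1=4
t=1: X=4, d=7 → hold, X_2=4
t=2: X=4, d=2 → birth, X_3=5
t=3: X=5, d=4 → birth, X_4=6
t=4: X=6, d=6 → death, X_5=5
t=5: X=5, d=3 → birth, X_6=6
t=6: X=6, d=3 → birth, X_7=7

no


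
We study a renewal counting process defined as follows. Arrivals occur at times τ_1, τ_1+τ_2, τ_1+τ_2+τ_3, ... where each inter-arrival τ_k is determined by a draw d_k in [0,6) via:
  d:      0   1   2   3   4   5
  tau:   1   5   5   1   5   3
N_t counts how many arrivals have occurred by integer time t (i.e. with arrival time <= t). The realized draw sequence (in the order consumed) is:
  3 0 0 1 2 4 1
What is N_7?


draw d_1=3: τ_1=1, arrival time A_1=1
draw d_2=0: τ_2=1, arrival time A_2=2
draw d_3=0: τ_3=1, arrival time A_3=3
draw d_4=1: τ_4=5, arrival time A_4=8
draw d_5=2: τ_5=5, arrival time A_5=13
draw d_6=4: τ_6=5, arrival time A_6=18
draw d_7=1: τ_7=5, arrival time A_7=23
N_t over t=0..7: 0:0 1:1 2:2 3:3 4:3 5:3 6:3 7:3

3


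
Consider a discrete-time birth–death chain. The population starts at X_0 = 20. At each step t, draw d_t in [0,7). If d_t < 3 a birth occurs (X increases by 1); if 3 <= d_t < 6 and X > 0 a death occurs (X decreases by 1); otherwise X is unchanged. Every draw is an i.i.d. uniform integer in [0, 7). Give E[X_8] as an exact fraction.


20

X can drop by at most 1 per step and X_0 = 20 > T = 8, so X_t >= 20 − t >= 12 > 0 for every t <= 8: the floor at 0 (the 'and X > 0' condition) never binds. Hence X_8 = X_0 + Σ_{t<8} Y_t with i.i.d. increments Y_t = y(d_t) ∈ {+1, −1, 0}.
Outcome values over d=0..6: [1, 1, 1, -1, -1, -1, 0]
Σy = 0, Σy² = 6, M = 7
μ = 0/7 = 0,  σ² = 6/7 − (0)² = 6/7
E[X_8] = 20 + 8·(0) = 20


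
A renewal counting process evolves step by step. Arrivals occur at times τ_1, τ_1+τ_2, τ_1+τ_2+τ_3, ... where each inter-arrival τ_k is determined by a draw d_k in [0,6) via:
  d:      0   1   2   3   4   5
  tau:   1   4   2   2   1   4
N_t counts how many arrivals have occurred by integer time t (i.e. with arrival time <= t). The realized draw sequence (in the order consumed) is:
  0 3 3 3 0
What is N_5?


3

draw d_1=0: τ_1=1, arrival time A_1=1
draw d_2=3: τ_2=2, arrival time A_2=3
draw d_3=3: τ_3=2, arrival time A_3=5
draw d_4=3: τ_4=2, arrival time A_4=7
draw d_5=0: τ_5=1, arrival time A_5=8
N_t over t=0..5: 0:0 1:1 2:1 3:2 4:2 5:3


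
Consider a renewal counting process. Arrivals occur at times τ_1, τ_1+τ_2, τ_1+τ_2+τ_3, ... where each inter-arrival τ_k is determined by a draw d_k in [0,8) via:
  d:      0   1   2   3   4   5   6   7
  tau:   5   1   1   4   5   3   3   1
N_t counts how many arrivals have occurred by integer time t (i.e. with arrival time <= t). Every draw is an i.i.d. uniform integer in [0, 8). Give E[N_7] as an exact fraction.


Inter-arrival values over d=0..7: [5, 1, 1, 4, 5, 3, 3, 1]
Each d has probability 1/8, so the pmf of τ is: f(1) = 3/8, f(3) = 1/4, f(4) = 1/8, f(5) = 1/4
Renewal equation for m(n) = E[N_n]: condition on τ_1 = k (if k <= n, one arrival plus a fresh copy on the remaining n−k steps): m(n) = F(n) + Σ_{k<=n} f(k)·m(n−k), where F(n) = P(τ <= n) and m(0) = 0
m(1) = F(1) = 3/8
m(2) = F(2) + f(1)·m(1) = 3/8 + 3/8·3/8 = 33/64
m(3) = F(3) + f(1)·m(2) = 5/8 + 3/8·33/64 = 419/512
m(4) = F(4) + f(1)·m(3) + f(3)·m(1) = 3/4 + 3/8·419/512 + 1/4·3/8 = 4713/4096
m(5) = F(5) + f(1)·m(4) + f(3)·m(2) + f(4)·m(1) = 1 + 3/8·4713/4096 + 1/4·33/64 + 1/8·3/8 = 52667/32768
m(6) = F(6) + f(1)·m(5) + f(3)·m(3) + f(4)·m(2) + f(5)·m(1) = 1 + 3/8·52667/32768 + 1/4·419/512 + 1/8·33/64 + 1/4·3/8 = 515249/262144
m(7) = F(7) + f(1)·m(6) + f(3)·m(4) + f(4)·m(3) + f(5)·m(2) = 1 + 3/8·515249/262144 + 1/4·4713/4096 + 1/8·419/512 + 1/4·33/64 = 4731027/2097152
E[N_7] = m(7) = 4731027/2097152

4731027/2097152


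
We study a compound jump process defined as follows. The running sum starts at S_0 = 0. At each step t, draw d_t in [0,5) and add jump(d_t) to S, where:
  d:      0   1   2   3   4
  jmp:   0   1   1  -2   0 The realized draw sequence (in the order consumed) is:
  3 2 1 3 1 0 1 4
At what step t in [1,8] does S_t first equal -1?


2

t=0: S=0, d=3, jump=-2, S_1=-2
t=1: S=-2, d=2, jump=1, S_2=-1
t=2: S=-1, d=1, jump=1, S_3=0
t=3: S=0, d=3, jump=-2, S_4=-2
t=4: S=-2, d=1, jump=1, S_5=-1
t=5: S=-1, d=0, jump=0, S_6=-1
t=6: S=-1, d=1, jump=1, S_7=0
t=7: S=0, d=4, jump=0, S_8=0


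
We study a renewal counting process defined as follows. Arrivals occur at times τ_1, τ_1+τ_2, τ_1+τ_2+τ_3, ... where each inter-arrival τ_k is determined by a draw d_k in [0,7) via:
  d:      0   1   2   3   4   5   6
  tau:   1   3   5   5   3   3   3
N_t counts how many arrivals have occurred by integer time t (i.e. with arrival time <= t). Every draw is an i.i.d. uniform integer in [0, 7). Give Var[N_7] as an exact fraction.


Inter-arrival values over d=0..6: [1, 3, 5, 5, 3, 3, 3]
Each d has probability 1/7, so the pmf of τ is: f(1) = 1/7, f(3) = 4/7, f(5) = 2/7
Let p_n(j) = P(N_n = j), with p_0 = [1]. Condition on τ_1: p_n(0) = P(τ > n), and for j >= 1, p_n(j) = Σ_{k<=n} f(k)·p_{n−k}(j−1)
p_1 = [6/7, 1/7]  (j = 0..1)
p_2 = [6/7, 6/49, 1/49]  (j = 0..2)
p_3 = [2/7, 34/49, 6/343, 1/343]  (j = 0..3)
p_4 = [2/7, 26/49, 62/343, 6/2401, 1/2401]  (j = 0..4)
p_5 = [0, 40/49, 50/343, 90/2401, 6/16807, 1/16807]  (j = 0..5)
p_6 = [0, 20/49, 190/343, 74/2401, 118/16807, 6/117649, 1/117649]  (j = 0..6)
p_7 = [0, 20/49, 136/343, 452/2401, 2/343, 146/117649, 6/823543, 1/823543]  (j = 0..7)
E[N_7] = Σ j·p_7(j) = 1478681/823543;  E[N_7²] = Σ j²·p_7(j) = 3140255/823543
Var[N_7] = 3140255/823543 − (1478681/823543)² = 399637523704/678223072849

399637523704/678223072849


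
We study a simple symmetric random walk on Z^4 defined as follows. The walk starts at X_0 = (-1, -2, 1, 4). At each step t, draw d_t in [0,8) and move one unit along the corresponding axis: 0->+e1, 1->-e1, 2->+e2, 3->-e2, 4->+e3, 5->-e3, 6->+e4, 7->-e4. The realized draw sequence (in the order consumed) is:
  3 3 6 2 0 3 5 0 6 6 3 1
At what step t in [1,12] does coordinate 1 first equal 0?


5

t=0: X=(-1, -2, 1, 4), d=3 → -e2, X_1=(-1, -3, 1, 4)
t=1: X=(-1, -3, 1, 4), d=3 → -e2, X_2=(-1, -4, 1, 4)
t=2: X=(-1, -4, 1, 4), d=6 → +e4, X_3=(-1, -4, 1, 5)
t=3: X=(-1, -4, 1, 5), d=2 → +e2, X_4=(-1, -3, 1, 5)
t=4: X=(-1, -3, 1, 5), d=0 → +e1, X_5=(0, -3, 1, 5)
t=5: X=(0, -3, 1, 5), d=3 → -e2, X_6=(0, -4, 1, 5)
t=6: X=(0, -4, 1, 5), d=5 → -e3, X_7=(0, -4, 0, 5)
t=7: X=(0, -4, 0, 5), d=0 → +e1, X_8=(1, -4, 0, 5)
t=8: X=(1, -4, 0, 5), d=6 → +e4, X_9=(1, -4, 0, 6)
t=9: X=(1, -4, 0, 6), d=6 → +e4, X_10=(1, -4, 0, 7)
t=10: X=(1, -4, 0, 7), d=3 → -e2, X_11=(1, -5, 0, 7)
t=11: X=(1, -5, 0, 7), d=1 → -e1, X_12=(0, -5, 0, 7)


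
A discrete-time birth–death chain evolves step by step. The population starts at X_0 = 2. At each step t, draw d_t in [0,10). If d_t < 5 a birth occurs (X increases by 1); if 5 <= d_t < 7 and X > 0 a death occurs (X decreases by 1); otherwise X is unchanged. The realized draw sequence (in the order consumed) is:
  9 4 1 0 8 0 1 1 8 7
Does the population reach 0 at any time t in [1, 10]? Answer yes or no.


no

t=0: X=2, d=9 → hold, X_1=2
t=1: X=2, d=4 → birth, X_2=3
t=2: X=3, d=1 → birth, X_3=4
t=3: X=4, d=0 → birth, X_4=5
t=4: X=5, d=8 → hold, X_5=5
t=5: X=5, d=0 → birth, X_6=6
t=6: X=6, d=1 → birth, X_7=7
t=7: X=7, d=1 → birth, X_8=8
t=8: X=8, d=8 → hold, X_9=8
t=9: X=8, d=7 → hold, X_10=8


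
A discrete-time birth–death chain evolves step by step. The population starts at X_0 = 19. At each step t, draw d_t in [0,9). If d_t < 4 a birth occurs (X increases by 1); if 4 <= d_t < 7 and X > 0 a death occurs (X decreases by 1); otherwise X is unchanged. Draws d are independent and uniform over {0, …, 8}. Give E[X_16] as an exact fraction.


X can drop by at most 1 per step and X_0 = 19 > T = 16, so X_t >= 19 − t >= 3 > 0 for every t <= 16: the floor at 0 (the 'and X > 0' condition) never binds. Hence X_16 = X_0 + Σ_{t<16} Y_t with i.i.d. increments Y_t = y(d_t) ∈ {+1, −1, 0}.
Outcome values over d=0..8: [1, 1, 1, 1, -1, -1, -1, 0, 0]
Σy = 1, Σy² = 7, M = 9
μ = 1/9 = 1/9,  σ² = 7/9 − (1/9)² = 62/81
E[X_16] = 19 + 16·(1/9) = 187/9

187/9


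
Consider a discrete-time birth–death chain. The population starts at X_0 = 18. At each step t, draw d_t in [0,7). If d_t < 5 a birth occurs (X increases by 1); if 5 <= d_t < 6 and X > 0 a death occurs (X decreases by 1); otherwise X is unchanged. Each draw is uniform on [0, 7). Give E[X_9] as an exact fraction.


X can drop by at most 1 per step and X_0 = 18 > T = 9, so X_t >= 18 − t >= 9 > 0 for every t <= 9: the floor at 0 (the 'and X > 0' condition) never binds. Hence X_9 = X_0 + Σ_{t<9} Y_t with i.i.d. increments Y_t = y(d_t) ∈ {+1, −1, 0}.
Outcome values over d=0..6: [1, 1, 1, 1, 1, -1, 0]
Σy = 4, Σy² = 6, M = 7
μ = 4/7 = 4/7,  σ² = 6/7 − (4/7)² = 26/49
E[X_9] = 18 + 9·(4/7) = 162/7

162/7


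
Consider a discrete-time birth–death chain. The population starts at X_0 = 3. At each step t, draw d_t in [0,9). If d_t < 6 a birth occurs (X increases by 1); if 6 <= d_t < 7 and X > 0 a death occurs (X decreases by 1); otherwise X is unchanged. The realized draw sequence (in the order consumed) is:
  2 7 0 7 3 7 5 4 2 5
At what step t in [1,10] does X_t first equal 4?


t=0: X=3, d=2 → birth, X_1=4
t=1: X=4, d=7 → hold, X_2=4
t=2: X=4, d=0 → birth, X_3=5
t=3: X=5, d=7 → hold, X_4=5
t=4: X=5, d=3 → birth, X_5=6
t=5: X=6, d=7 → hold, X_6=6
t=6: X=6, d=5 → birth, X_7=7
t=7: X=7, d=4 → birth, X_8=8
t=8: X=8, d=2 → birth, X_9=9
t=9: X=9, d=5 → birth, X_10=10

1


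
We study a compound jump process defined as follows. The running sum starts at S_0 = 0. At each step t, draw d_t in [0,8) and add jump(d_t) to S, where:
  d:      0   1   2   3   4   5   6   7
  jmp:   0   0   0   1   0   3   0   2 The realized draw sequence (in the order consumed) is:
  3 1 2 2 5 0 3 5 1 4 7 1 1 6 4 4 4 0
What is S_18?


t=0: S=0, d=3, jump=1, S_1=1
t=1: S=1, d=1, jump=0, S_2=1
t=2: S=1, d=2, jump=0, S_3=1
t=3: S=1, d=2, jump=0, S_4=1
t=4: S=1, d=5, jump=3, S_5=4
t=5: S=4, d=0, jump=0, S_6=4
t=6: S=4, d=3, jump=1, S_7=5
t=7: S=5, d=5, jump=3, S_8=8
t=8: S=8, d=1, jump=0, S_9=8
t=9: S=8, d=4, jump=0, S_10=8
t=10: S=8, d=7, jump=2, S_11=10
t=11: S=10, d=1, jump=0, S_12=10
t=12: S=10, d=1, jump=0, S_13=10
t=13: S=10, d=6, jump=0, S_14=10
t=14: S=10, d=4, jump=0, S_15=10
t=15: S=10, d=4, jump=0, S_16=10
t=16: S=10, d=4, jump=0, S_17=10
t=17: S=10, d=0, jump=0, S_18=10

10


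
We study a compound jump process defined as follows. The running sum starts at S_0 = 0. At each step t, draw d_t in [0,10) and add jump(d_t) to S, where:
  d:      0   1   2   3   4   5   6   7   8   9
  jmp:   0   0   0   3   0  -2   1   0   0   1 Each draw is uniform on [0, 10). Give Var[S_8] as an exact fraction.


Outcome values over d=0..9: [0, 0, 0, 3, 0, -2, 1, 0, 0, 1]
Σy = 3, Σy² = 15, M = 10
μ = 3/10 = 3/10,  σ² = 15/10 − (3/10)² = 141/100
Independent increments: Var[S_8] = 8·σ² = 8·(141/100) = 282/25

282/25


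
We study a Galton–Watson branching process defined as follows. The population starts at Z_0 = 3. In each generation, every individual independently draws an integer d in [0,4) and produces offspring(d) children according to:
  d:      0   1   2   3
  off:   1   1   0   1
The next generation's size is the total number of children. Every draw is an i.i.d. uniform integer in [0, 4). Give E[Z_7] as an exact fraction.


Outcome values over d=0..3: [1, 1, 0, 1]
Σy = 3, Σy² = 3, M = 4
μ = 3/4 = 3/4,  σ² = 3/4 − (3/4)² = 3/16
E[Z_0] = 3
E[Z_1] = 3/4·E[Z_0] = 9/4
E[Z_2] = 3/4·E[Z_1] = 27/16
E[Z_3] = 3/4·E[Z_2] = 81/64
E[Z_4] = 3/4·E[Z_3] = 243/256
E[Z_5] = 3/4·E[Z_4] = 729/1024
E[Z_6] = 3/4·E[Z_5] = 2187/4096
E[Z_7] = 3/4·E[Z_6] = 6561/16384

6561/16384


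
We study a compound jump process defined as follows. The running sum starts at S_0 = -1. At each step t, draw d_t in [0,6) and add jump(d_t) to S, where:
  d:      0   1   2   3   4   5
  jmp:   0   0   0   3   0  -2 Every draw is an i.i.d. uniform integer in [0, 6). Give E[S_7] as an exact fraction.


1/6

Outcome values over d=0..5: [0, 0, 0, 3, 0, -2]
Σy = 1, Σy² = 13, M = 6
μ = 1/6 = 1/6,  σ² = 13/6 − (1/6)² = 77/36
E[S_7] = -1 + 7·(1/6) = 1/6


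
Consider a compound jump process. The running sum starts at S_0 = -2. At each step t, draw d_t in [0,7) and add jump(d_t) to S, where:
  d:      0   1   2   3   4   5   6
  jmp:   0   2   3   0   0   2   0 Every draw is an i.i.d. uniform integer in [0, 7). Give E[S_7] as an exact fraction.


5

Outcome values over d=0..6: [0, 2, 3, 0, 0, 2, 0]
Σy = 7, Σy² = 17, M = 7
μ = 7/7 = 1,  σ² = 17/7 − (1)² = 10/7
E[S_7] = -2 + 7·(1) = 5


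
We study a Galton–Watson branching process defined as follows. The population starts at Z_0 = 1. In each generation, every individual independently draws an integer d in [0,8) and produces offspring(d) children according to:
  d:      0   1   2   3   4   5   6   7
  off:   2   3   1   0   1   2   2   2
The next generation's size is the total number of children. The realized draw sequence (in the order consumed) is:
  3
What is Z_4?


0

gen 0: Z_0=1, draws=[3], offspring=[0], Z_1=0
gen 1: Z_1=0, draws=[], offspring=[], Z_2=0
gen 2: Z_2=0, draws=[], offspring=[], Z_3=0
gen 3: Z_3=0, draws=[], offspring=[], Z_4=0


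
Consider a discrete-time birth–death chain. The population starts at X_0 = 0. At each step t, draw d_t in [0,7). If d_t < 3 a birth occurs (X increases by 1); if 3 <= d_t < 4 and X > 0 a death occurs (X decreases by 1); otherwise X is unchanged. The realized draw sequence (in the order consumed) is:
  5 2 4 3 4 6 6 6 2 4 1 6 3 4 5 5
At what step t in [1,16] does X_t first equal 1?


2

t=0: X=0, d=5 → hold, X_1=0
t=1: X=0, d=2 → birth, X_2=1
t=2: X=1, d=4 → hold, X_3=1
t=3: X=1, d=3 → death, X_4=0
t=4: X=0, d=4 → hold, X_5=0
t=5: X=0, d=6 → hold, X_6=0
t=6: X=0, d=6 → hold, X_7=0
t=7: X=0, d=6 → hold, X_8=0
t=8: X=0, d=2 → birth, X_9=1
t=9: X=1, d=4 → hold, X_10=1
t=10: X=1, d=1 → birth, X_11=2
t=11: X=2, d=6 → hold, X_12=2
t=12: X=2, d=3 → death, X_13=1
t=13: X=1, d=4 → hold, X_14=1
t=14: X=1, d=5 → hold, X_15=1
t=15: X=1, d=5 → hold, X_16=1


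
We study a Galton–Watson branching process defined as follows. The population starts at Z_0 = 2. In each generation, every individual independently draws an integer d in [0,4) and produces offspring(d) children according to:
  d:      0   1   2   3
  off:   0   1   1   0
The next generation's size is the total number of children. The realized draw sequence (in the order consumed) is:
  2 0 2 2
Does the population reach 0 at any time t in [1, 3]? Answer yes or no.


no

gen 0: Z_0=2, draws=[2, 0], offspring=[1, 0], Z_1=1
gen 1: Z_1=1, draws=[2], offspring=[1], Z_2=1
gen 2: Z_2=1, draws=[2], offspring=[1], Z_3=1


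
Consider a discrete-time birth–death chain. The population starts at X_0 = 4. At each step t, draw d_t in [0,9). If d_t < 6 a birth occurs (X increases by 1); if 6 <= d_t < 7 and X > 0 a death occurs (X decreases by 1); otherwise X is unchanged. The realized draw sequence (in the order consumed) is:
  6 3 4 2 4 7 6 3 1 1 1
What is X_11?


10

t=0: X=4, d=6 → death, X_1=3
t=1: X=3, d=3 → birth, X_2=4
t=2: X=4, d=4 → birth, X_3=5
t=3: X=5, d=2 → birth, X_4=6
t=4: X=6, d=4 → birth, X_5=7
t=5: X=7, d=7 → hold, X_6=7
t=6: X=7, d=6 → death, X_7=6
t=7: X=6, d=3 → birth, X_8=7
t=8: X=7, d=1 → birth, X_9=8
t=9: X=8, d=1 → birth, X_10=9
t=10: X=9, d=1 → birth, X_11=10


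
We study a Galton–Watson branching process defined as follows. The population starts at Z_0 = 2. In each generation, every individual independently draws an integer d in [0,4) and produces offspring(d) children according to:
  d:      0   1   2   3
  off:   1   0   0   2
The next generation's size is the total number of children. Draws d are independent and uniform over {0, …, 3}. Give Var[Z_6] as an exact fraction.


8999991/8388608

Outcome values over d=0..3: [1, 0, 0, 2]
Σy = 3, Σy² = 5, M = 4
μ = 3/4 = 3/4,  σ² = 5/4 − (3/4)² = 11/16
V_0 = 0, E_0 = 2
V_1 = 11/16·E_0 + (3/4)²·V_0 = 11/8;  E_1 = 3/2
V_2 = 11/16·E_1 + (3/4)²·V_1 = 231/128;  E_2 = 9/8
V_3 = 11/16·E_2 + (3/4)²·V_2 = 3663/2048;  E_3 = 27/32
V_4 = 11/16·E_3 + (3/4)²·V_3 = 51975/32768;  E_4 = 81/128
V_5 = 11/16·E_4 + (3/4)²·V_4 = 695871/524288;  E_5 = 243/512
V_6 = 11/16·E_5 + (3/4)²·V_5 = 8999991/8388608;  E_6 = 729/2048


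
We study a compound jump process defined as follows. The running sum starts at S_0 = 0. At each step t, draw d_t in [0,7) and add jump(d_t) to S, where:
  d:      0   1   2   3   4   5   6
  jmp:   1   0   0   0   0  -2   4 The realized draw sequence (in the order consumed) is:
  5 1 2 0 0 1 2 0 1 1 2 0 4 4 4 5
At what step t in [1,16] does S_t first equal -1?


4

t=0: S=0, d=5, jump=-2, S_1=-2
t=1: S=-2, d=1, jump=0, S_2=-2
t=2: S=-2, d=2, jump=0, S_3=-2
t=3: S=-2, d=0, jump=1, S_4=-1
t=4: S=-1, d=0, jump=1, S_5=0
t=5: S=0, d=1, jump=0, S_6=0
t=6: S=0, d=2, jump=0, S_7=0
t=7: S=0, d=0, jump=1, S_8=1
t=8: S=1, d=1, jump=0, S_9=1
t=9: S=1, d=1, jump=0, S_10=1
t=10: S=1, d=2, jump=0, S_11=1
t=11: S=1, d=0, jump=1, S_12=2
t=12: S=2, d=4, jump=0, S_13=2
t=13: S=2, d=4, jump=0, S_14=2
t=14: S=2, d=4, jump=0, S_15=2
t=15: S=2, d=5, jump=-2, S_16=0


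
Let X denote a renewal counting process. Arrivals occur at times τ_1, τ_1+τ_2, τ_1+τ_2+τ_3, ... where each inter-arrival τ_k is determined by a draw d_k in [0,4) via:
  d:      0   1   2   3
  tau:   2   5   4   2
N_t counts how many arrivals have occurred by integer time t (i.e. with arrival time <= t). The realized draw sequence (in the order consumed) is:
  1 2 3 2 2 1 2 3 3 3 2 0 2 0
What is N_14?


3

draw d_1=1: τ_1=5, arrival time A_1=5
draw d_2=2: τ_2=4, arrival time A_2=9
draw d_3=3: τ_3=2, arrival time A_3=11
draw d_4=2: τ_4=4, arrival time A_4=15
draw d_5=2: τ_5=4, arrival time A_5=19
draw d_6=1: τ_6=5, arrival time A_6=24
draw d_7=2: τ_7=4, arrival time A_7=28
draw d_8=3: τ_8=2, arrival time A_8=30
draw d_9=3: τ_9=2, arrival time A_9=32
draw d_10=3: τ_10=2, arrival time A_10=34
draw d_11=2: τ_11=4, arrival time A_11=38
draw d_12=0: τ_12=2, arrival time A_12=40
draw d_13=2: τ_13=4, arrival time A_13=44
draw d_14=0: τ_14=2, arrival time A_14=46
N_t over t=0..14: 0:0 1:0 2:0 3:0 4:0 5:1 6:1 7:1 8:1 9:2 10:2 11:3 12:3 13:3 14:3


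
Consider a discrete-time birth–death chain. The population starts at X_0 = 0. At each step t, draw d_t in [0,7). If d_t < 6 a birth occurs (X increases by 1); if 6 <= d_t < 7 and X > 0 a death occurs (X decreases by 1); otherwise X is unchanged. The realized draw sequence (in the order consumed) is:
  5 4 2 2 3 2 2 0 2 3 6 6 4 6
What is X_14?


t=0: X=0, d=5 → birth, X_1=1
t=1: X=1, d=4 → birth, X_2=2
t=2: X=2, d=2 → birth, X_3=3
t=3: X=3, d=2 → birth, X_4=4
t=4: X=4, d=3 → birth, X_5=5
t=5: X=5, d=2 → birth, X_6=6
t=6: X=6, d=2 → birth, X_7=7
t=7: X=7, d=0 → birth, X_8=8
t=8: X=8, d=2 → birth, X_9=9
t=9: X=9, d=3 → birth, X_10=10
t=10: X=10, d=6 → death, X_11=9
t=11: X=9, d=6 → death, X_12=8
t=12: X=8, d=4 → birth, X_13=9
t=13: X=9, d=6 → death, X_14=8

8


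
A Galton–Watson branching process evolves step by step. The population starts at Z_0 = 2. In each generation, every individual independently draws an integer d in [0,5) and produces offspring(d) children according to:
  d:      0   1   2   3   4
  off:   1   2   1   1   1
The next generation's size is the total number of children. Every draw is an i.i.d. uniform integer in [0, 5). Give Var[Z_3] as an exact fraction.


Outcome values over d=0..4: [1, 2, 1, 1, 1]
Σy = 6, Σy² = 8, M = 5
μ = 6/5 = 6/5,  σ² = 8/5 − (6/5)² = 4/25
V_0 = 0, E_0 = 2
V_1 = 4/25·E_0 + (6/5)²·V_0 = 8/25;  E_1 = 12/5
V_2 = 4/25·E_1 + (6/5)²·V_1 = 528/625;  E_2 = 72/25
V_3 = 4/25·E_2 + (6/5)²·V_2 = 26208/15625;  E_3 = 432/125

26208/15625


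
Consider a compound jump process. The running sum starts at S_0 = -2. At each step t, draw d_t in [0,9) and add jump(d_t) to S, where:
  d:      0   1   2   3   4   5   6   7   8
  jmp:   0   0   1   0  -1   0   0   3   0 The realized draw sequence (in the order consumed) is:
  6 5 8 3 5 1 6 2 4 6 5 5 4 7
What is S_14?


0

t=0: S=-2, d=6, jump=0, S_1=-2
t=1: S=-2, d=5, jump=0, S_2=-2
t=2: S=-2, d=8, jump=0, S_3=-2
t=3: S=-2, d=3, jump=0, S_4=-2
t=4: S=-2, d=5, jump=0, S_5=-2
t=5: S=-2, d=1, jump=0, S_6=-2
t=6: S=-2, d=6, jump=0, S_7=-2
t=7: S=-2, d=2, jump=1, S_8=-1
t=8: S=-1, d=4, jump=-1, S_9=-2
t=9: S=-2, d=6, jump=0, S_10=-2
t=10: S=-2, d=5, jump=0, S_11=-2
t=11: S=-2, d=5, jump=0, S_12=-2
t=12: S=-2, d=4, jump=-1, S_13=-3
t=13: S=-3, d=7, jump=3, S_14=0


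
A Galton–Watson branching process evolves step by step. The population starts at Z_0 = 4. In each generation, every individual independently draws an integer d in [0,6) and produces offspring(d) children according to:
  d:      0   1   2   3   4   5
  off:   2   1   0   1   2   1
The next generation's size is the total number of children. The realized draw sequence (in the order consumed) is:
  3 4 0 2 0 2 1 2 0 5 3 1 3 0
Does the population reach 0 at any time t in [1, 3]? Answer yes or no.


gen 0: Z_0=4, draws=[3, 4, 0, 2], offspring=[1, 2, 2, 0], Z_1=5
gen 1: Z_1=5, draws=[0, 2, 1, 2, 0], offspring=[2, 0, 1, 0, 2], Z_2=5
gen 2: Z_2=5, draws=[5, 3, 1, 3, 0], offspring=[1, 1, 1, 1, 2], Z_3=6

no


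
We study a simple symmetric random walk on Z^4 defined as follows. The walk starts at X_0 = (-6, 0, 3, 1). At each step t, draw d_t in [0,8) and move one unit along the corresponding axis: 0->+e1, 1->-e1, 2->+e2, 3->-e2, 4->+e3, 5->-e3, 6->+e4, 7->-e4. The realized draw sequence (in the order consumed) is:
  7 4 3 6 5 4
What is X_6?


(-6, -1, 4, 1)

t=0: X=(-6, 0, 3, 1), d=7 → -e4, X_1=(-6, 0, 3, 0)
t=1: X=(-6, 0, 3, 0), d=4 → +e3, X_2=(-6, 0, 4, 0)
t=2: X=(-6, 0, 4, 0), d=3 → -e2, X_3=(-6, -1, 4, 0)
t=3: X=(-6, -1, 4, 0), d=6 → +e4, X_4=(-6, -1, 4, 1)
t=4: X=(-6, -1, 4, 1), d=5 → -e3, X_5=(-6, -1, 3, 1)
t=5: X=(-6, -1, 3, 1), d=4 → +e3, X_6=(-6, -1, 4, 1)


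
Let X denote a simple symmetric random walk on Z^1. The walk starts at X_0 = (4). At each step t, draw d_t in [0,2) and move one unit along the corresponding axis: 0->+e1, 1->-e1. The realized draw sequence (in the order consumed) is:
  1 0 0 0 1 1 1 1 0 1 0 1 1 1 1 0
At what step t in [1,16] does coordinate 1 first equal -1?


t=0: X=(4), d=1 → -e1, X_1=(3)
t=1: X=(3), d=0 → +e1, X_2=(4)
t=2: X=(4), d=0 → +e1, X_3=(5)
t=3: X=(5), d=0 → +e1, X_4=(6)
t=4: X=(6), d=1 → -e1, X_5=(5)
t=5: X=(5), d=1 → -e1, X_6=(4)
t=6: X=(4), d=1 → -e1, X_7=(3)
t=7: X=(3), d=1 → -e1, X_8=(2)
t=8: X=(2), d=0 → +e1, X_9=(3)
t=9: X=(3), d=1 → -e1, X_10=(2)
t=10: X=(2), d=0 → +e1, X_11=(3)
t=11: X=(3), d=1 → -e1, X_12=(2)
t=12: X=(2), d=1 → -e1, X_13=(1)
t=13: X=(1), d=1 → -e1, X_14=(0)
t=14: X=(0), d=1 → -e1, X_15=(-1)
t=15: X=(-1), d=0 → +e1, X_16=(0)

15


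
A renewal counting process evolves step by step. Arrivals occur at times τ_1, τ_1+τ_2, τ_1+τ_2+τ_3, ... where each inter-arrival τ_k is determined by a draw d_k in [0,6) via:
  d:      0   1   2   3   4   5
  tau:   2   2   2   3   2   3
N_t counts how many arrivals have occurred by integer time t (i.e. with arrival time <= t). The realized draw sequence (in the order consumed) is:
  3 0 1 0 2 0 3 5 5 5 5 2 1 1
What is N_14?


draw d_1=3: τ_1=3, arrival time A_1=3
draw d_2=0: τ_2=2, arrival time A_2=5
draw d_3=1: τ_3=2, arrival time A_3=7
draw d_4=0: τ_4=2, arrival time A_4=9
draw d_5=2: τ_5=2, arrival time A_5=11
draw d_6=0: τ_6=2, arrival time A_6=13
draw d_7=3: τ_7=3, arrival time A_7=16
draw d_8=5: τ_8=3, arrival time A_8=19
draw d_9=5: τ_9=3, arrival time A_9=22
draw d_10=5: τ_10=3, arrival time A_10=25
draw d_11=5: τ_11=3, arrival time A_11=28
draw d_12=2: τ_12=2, arrival time A_12=30
draw d_13=1: τ_13=2, arrival time A_13=32
draw d_14=1: τ_14=2, arrival time A_14=34
N_t over t=0..14: 0:0 1:0 2:0 3:1 4:1 5:2 6:2 7:3 8:3 9:4 10:4 11:5 12:5 13:6 14:6

6


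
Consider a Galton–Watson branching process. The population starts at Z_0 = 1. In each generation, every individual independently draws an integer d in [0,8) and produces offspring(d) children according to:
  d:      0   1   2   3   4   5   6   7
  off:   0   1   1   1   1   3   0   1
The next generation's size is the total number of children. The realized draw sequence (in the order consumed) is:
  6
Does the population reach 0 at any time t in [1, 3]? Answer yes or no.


gen 0: Z_0=1, draws=[6], offspring=[0], Z_1=0
gen 1: Z_1=0, draws=[], offspring=[], Z_2=0
gen 2: Z_2=0, draws=[], offspring=[], Z_3=0

yes


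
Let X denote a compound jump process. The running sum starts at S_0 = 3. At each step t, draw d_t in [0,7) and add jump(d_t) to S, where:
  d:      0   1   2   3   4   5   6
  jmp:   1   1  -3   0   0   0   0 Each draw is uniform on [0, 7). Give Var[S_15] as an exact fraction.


Outcome values over d=0..6: [1, 1, -3, 0, 0, 0, 0]
Σy = -1, Σy² = 11, M = 7
μ = -1/7 = -1/7,  σ² = 11/7 − (-1/7)² = 76/49
Independent increments: Var[S_15] = 15·σ² = 15·(76/49) = 1140/49

1140/49


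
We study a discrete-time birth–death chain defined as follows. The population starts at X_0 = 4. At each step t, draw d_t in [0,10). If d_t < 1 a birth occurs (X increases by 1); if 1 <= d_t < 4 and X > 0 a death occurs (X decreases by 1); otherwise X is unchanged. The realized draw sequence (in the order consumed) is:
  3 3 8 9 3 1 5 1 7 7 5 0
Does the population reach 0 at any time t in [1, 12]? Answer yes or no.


t=0: X=4, d=3 → death, X_1=3
t=1: X=3, d=3 → death, X_2=2
t=2: X=2, d=8 → hold, X_3=2
t=3: X=2, d=9 → hold, X_4=2
t=4: X=2, d=3 → death, X_5=1
t=5: X=1, d=1 → death, X_6=0
t=6: X=0, d=5 → hold, X_7=0
t=7: X=0, d=1 → hold, X_8=0
t=8: X=0, d=7 → hold, X_9=0
t=9: X=0, d=7 → hold, X_10=0
t=10: X=0, d=5 → hold, X_11=0
t=11: X=0, d=0 → birth, X_12=1

yes


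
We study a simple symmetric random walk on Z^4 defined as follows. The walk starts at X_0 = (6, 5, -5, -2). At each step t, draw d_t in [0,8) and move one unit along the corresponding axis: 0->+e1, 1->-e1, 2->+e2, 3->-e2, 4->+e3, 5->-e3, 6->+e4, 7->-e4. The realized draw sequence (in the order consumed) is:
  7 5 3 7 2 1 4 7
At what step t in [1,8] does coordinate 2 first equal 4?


3

t=0: X=(6, 5, -5, -2), d=7 → -e4, X_1=(6, 5, -5, -3)
t=1: X=(6, 5, -5, -3), d=5 → -e3, X_2=(6, 5, -6, -3)
t=2: X=(6, 5, -6, -3), d=3 → -e2, X_3=(6, 4, -6, -3)
t=3: X=(6, 4, -6, -3), d=7 → -e4, X_4=(6, 4, -6, -4)
t=4: X=(6, 4, -6, -4), d=2 → +e2, X_5=(6, 5, -6, -4)
t=5: X=(6, 5, -6, -4), d=1 → -e1, X_6=(5, 5, -6, -4)
t=6: X=(5, 5, -6, -4), d=4 → +e3, X_7=(5, 5, -5, -4)
t=7: X=(5, 5, -5, -4), d=7 → -e4, X_8=(5, 5, -5, -5)


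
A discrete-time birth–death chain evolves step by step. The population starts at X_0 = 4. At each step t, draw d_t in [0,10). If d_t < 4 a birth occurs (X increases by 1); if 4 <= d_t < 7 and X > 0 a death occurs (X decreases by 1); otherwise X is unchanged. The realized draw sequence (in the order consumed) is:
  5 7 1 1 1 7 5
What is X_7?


t=0: X=4, d=5 → death, X_1=3
t=1: X=3, d=7 → hold, X_2=3
t=2: X=3, d=1 → birth, X_3=4
t=3: X=4, d=1 → birth, X_4=5
t=4: X=5, d=1 → birth, X_5=6
t=5: X=6, d=7 → hold, X_6=6
t=6: X=6, d=5 → death, X_7=5

5


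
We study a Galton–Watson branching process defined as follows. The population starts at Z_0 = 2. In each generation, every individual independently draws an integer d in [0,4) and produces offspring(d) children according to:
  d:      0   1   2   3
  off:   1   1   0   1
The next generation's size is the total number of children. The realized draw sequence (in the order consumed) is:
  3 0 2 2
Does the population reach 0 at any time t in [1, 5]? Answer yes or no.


gen 0: Z_0=2, draws=[3, 0], offspring=[1, 1], Z_1=2
gen 1: Z_1=2, draws=[2, 2], offspring=[0, 0], Z_2=0
gen 2: Z_2=0, draws=[], offspring=[], Z_3=0
gen 3: Z_3=0, draws=[], offspring=[], Z_4=0
gen 4: Z_4=0, draws=[], offspring=[], Z_5=0

yes


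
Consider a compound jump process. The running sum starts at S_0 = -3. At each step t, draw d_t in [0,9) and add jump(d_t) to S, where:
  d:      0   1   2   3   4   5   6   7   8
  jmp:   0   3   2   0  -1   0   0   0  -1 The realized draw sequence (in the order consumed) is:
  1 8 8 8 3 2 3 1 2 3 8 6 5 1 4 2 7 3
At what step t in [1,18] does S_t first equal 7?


t=0: S=-3, d=1, jump=3, S_1=0
t=1: S=0, d=8, jump=-1, S_2=-1
t=2: S=-1, d=8, jump=-1, S_3=-2
t=3: S=-2, d=8, jump=-1, S_4=-3
t=4: S=-3, d=3, jump=0, S_5=-3
t=5: S=-3, d=2, jump=2, S_6=-1
t=6: S=-1, d=3, jump=0, S_7=-1
t=7: S=-1, d=1, jump=3, S_8=2
t=8: S=2, d=2, jump=2, S_9=4
t=9: S=4, d=3, jump=0, S_10=4
t=10: S=4, d=8, jump=-1, S_11=3
t=11: S=3, d=6, jump=0, S_12=3
t=12: S=3, d=5, jump=0, S_13=3
t=13: S=3, d=1, jump=3, S_14=6
t=14: S=6, d=4, jump=-1, S_15=5
t=15: S=5, d=2, jump=2, S_16=7
t=16: S=7, d=7, jump=0, S_17=7
t=17: S=7, d=3, jump=0, S_18=7

16


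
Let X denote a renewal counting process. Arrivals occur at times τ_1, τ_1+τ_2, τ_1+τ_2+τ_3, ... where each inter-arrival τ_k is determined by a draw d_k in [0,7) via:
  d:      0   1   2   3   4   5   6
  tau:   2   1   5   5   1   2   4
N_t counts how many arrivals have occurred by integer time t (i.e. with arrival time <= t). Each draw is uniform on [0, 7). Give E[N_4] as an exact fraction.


Inter-arrival values over d=0..6: [2, 1, 5, 5, 1, 2, 4]
Each d has probability 1/7, so the pmf of τ is: f(1) = 2/7, f(2) = 2/7, f(4) = 1/7, f(5) = 2/7
Renewal equation for m(n) = E[N_n]: condition on τ_1 = k (if k <= n, one arrival plus a fresh copy on the remaining n−k steps): m(n) = F(n) + Σ_{k<=n} f(k)·m(n−k), where F(n) = P(τ <= n) and m(0) = 0
m(1) = F(1) = 2/7
m(2) = F(2) + f(1)·m(1) = 4/7 + 2/7·2/7 = 32/49
m(3) = F(3) + f(1)·m(2) + f(2)·m(1) = 4/7 + 2/7·32/49 + 2/7·2/7 = 288/343
m(4) = F(4) + f(1)·m(3) + f(2)·m(2) = 5/7 + 2/7·288/343 + 2/7·32/49 = 2739/2401
E[N_4] = m(4) = 2739/2401

2739/2401


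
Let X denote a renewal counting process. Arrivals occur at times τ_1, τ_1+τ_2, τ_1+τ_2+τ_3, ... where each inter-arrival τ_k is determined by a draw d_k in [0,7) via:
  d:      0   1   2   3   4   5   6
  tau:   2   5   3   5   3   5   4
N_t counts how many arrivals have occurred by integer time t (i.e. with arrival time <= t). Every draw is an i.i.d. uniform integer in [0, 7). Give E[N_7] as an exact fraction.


Inter-arrival values over d=0..6: [2, 5, 3, 5, 3, 5, 4]
Each d has probability 1/7, so the pmf of τ is: f(2) = 1/7, f(3) = 2/7, f(4) = 1/7, f(5) = 3/7
Renewal equation for m(n) = E[N_n]: condition on τ_1 = k (if k <= n, one arrival plus a fresh copy on the remaining n−k steps): m(n) = F(n) + Σ_{k<=n} f(k)·m(n−k), where F(n) = P(τ <= n) and m(0) = 0
m(1) = F(1) = 0
m(2) = F(2) = 1/7
m(3) = F(3) = 3/7
m(4) = F(4) + f(2)·m(2) = 4/7 + 1/7·1/7 = 29/49
m(5) = F(5) + f(2)·m(3) + f(3)·m(2) = 1 + 1/7·3/7 + 2/7·1/7 = 54/49
m(6) = F(6) + f(2)·m(4) + f(3)·m(3) + f(4)·m(2) = 1 + 1/7·29/49 + 2/7·3/7 + 1/7·1/7 = 421/343
m(7) = F(7) + f(2)·m(5) + f(3)·m(4) + f(4)·m(3) + f(5)·m(2) = 1 + 1/7·54/49 + 2/7·29/49 + 1/7·3/7 + 3/7·1/7 = 71/49
E[N_7] = m(7) = 71/49

71/49


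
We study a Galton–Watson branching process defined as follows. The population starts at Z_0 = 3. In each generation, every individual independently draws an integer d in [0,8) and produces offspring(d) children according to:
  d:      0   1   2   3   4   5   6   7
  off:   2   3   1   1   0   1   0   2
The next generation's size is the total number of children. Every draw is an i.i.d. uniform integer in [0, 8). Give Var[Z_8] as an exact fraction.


Outcome values over d=0..7: [2, 3, 1, 1, 0, 1, 0, 2]
Σy = 10, Σy² = 20, M = 8
μ = 10/8 = 5/4,  σ² = 20/8 − (5/4)² = 15/16
V_0 = 0, E_0 = 3
V_1 = 15/16·E_0 + (5/4)²·V_0 = 45/16;  E_1 = 15/4
V_2 = 15/16·E_1 + (5/4)²·V_1 = 2025/256;  E_2 = 75/16
V_3 = 15/16·E_2 + (5/4)²·V_2 = 68625/4096;  E_3 = 375/64
V_4 = 15/16·E_3 + (5/4)²·V_3 = 2075625/65536;  E_4 = 1875/256
V_5 = 15/16·E_4 + (5/4)²·V_4 = 59090625/1048576;  E_5 = 9375/1024
V_6 = 15/16·E_5 + (5/4)²·V_5 = 1621265625/16777216;  E_6 = 46875/4096
V_7 = 15/16·E_6 + (5/4)²·V_6 = 43411640625/268435456;  E_7 = 234375/16384
V_8 = 15/16·E_7 + (5/4)²·V_7 = 1142891015625/4294967296;  E_8 = 1171875/65536

1142891015625/4294967296
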